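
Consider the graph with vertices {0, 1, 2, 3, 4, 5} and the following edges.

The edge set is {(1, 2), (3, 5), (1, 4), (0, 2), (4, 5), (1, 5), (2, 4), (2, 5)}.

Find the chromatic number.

4

1, 2, 4, 5 are pairwise adjacent (a clique of size 4), so at least 4 colors are needed.
A valid assignment using 4 colors: 0=blue, 1=yellow, 2=red, 3=red, 4=green, 5=blue. No two adjacent vertices share a color.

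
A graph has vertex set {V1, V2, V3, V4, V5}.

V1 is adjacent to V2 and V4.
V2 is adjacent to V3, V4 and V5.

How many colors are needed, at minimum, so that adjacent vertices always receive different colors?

V1, V2, V4 are mutually adjacent, so at least 3 colors are needed.
One proper 3-coloring: V1=B, V2=R, V3=B, V4=G, V5=B. Each edge has distinct colors on its endpoints.

3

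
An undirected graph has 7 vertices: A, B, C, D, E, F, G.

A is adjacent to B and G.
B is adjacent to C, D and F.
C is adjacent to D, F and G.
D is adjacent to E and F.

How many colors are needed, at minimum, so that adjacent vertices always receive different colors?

4

B, C, D, F form a clique, so at least 4 colors are needed.
4 colors suffice: color red → {B, E, G}; color blue → {A, D}; color green → {C}; color yellow → {F}. Each edge has distinct colors on its endpoints.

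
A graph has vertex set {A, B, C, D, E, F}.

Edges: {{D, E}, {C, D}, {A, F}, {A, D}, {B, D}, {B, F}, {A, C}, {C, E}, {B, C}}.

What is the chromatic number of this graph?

B, C, D are pairwise adjacent, so at least 3 colors are needed.
A valid assignment using 3 colors: A=green, B=green, C=blue, D=red, E=green, F=red. Each edge has distinct colors on its endpoints.

3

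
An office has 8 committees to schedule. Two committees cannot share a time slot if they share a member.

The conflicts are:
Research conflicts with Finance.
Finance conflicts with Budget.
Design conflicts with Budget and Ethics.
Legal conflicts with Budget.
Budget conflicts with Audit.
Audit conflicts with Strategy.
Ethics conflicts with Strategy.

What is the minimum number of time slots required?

The cycle Ethics-Design-Budget-Audit-Strategy-Ethics has odd length 5, so it cannot be 2-colored; at least 3 time slots are needed.
3 time slots suffice: Research=1, Finance=2, Design=2, Legal=2, Budget=1, Audit=2, Ethics=3, Strategy=1. No two conflicting committees share a time slot.

3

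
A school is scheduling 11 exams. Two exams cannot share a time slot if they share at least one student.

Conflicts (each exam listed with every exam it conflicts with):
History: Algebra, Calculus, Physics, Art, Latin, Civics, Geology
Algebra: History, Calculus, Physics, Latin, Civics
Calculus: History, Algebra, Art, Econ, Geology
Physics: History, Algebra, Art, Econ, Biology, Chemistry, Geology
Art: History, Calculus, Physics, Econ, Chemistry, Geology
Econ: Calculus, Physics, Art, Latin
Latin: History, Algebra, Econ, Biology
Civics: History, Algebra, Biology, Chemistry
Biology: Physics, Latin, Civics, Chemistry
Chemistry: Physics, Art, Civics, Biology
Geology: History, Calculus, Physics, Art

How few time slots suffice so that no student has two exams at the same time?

History, Calculus, Art, Geology all conflict with each other, so at least 4 time slots are needed.
4 time slots suffice: time slot 1 → {Calculus, Physics, Latin, Civics}; time slot 2 → {History, Econ, Chemistry}; time slot 3 → {Algebra, Art, Biology}; time slot 4 → {Geology}. No two conflicting exams share a time slot.

4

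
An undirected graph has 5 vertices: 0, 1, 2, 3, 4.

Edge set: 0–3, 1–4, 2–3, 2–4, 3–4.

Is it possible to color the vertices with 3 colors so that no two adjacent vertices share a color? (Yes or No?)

Yes

The chromatic number is 3. 2, 3, 4 form a triangle, so at least 3 colors are needed.
3 colors suffice: color a → {1, 3}; color b → {0, 4}; color c → {2}.
That is already a proper 3-coloring.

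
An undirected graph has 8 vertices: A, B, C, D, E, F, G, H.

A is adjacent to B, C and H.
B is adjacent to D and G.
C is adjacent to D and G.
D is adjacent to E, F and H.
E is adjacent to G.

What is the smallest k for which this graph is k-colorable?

2

A and B are adjacent, so at least 2 colors are needed.
A valid assignment using 2 colors: A=1, B=2, C=2, D=1, E=2, F=2, G=1, H=2. No two adjacent vertices share a color.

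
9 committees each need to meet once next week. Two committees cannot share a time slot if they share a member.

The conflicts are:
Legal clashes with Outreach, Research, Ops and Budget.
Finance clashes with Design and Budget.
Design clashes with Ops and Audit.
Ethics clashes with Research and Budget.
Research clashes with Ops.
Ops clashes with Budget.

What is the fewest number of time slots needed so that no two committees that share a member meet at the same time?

3

Legal, Ops, Budget are mutually in conflict, so at least 3 time slots are needed.
3 time slots suffice: time slot 1 → {Legal, Design, Ethics}; time slot 2 → {Outreach, Finance, Ops, Audit}; time slot 3 → {Research, Budget}. No two conflicting committees share a time slot.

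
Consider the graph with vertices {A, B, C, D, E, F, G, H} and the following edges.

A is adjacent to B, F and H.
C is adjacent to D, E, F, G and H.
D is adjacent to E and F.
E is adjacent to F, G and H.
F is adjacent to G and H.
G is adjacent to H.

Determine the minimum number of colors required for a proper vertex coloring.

5

C, E, F, G, H are mutually adjacent (a clique of size 5), so at least 5 colors are needed.
One proper 5-coloring: A=2, B=1, C=2, D=4, E=3, F=1, G=5, H=4. Every edge joins two different colors.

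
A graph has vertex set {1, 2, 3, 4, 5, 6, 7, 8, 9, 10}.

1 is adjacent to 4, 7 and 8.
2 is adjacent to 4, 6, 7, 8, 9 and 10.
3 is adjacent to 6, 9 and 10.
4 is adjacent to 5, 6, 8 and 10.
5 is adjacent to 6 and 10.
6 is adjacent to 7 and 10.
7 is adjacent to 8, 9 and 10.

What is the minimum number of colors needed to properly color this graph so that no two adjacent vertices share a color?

4

2, 4, 6, 10 form a clique, so at least 4 colors are needed.
One proper 4-coloring: 1=b, 2=c, 3=c, 4=d, 5=c, 6=b, 7=d, 8=a, 9=a, 10=a. No two adjacent vertices share a color.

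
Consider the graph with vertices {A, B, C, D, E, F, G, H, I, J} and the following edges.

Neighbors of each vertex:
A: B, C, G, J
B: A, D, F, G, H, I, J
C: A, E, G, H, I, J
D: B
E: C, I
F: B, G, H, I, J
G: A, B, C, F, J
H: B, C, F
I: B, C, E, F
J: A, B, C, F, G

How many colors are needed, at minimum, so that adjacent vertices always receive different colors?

A, C, G, J form a clique, so at least 4 colors are needed.
4 colors suffice: A=2, B=1, C=1, D=2, E=2, F=2, G=4, H=3, I=3, J=3. Each edge has distinct colors on its endpoints.

4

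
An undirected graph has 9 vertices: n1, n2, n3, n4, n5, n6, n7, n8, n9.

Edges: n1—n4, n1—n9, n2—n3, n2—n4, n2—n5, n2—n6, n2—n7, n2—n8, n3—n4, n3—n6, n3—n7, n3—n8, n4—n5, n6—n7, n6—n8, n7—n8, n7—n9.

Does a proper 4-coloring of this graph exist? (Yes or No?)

n2, n3, n6, n7, n8 are mutually adjacent (a clique of size 5), so at least 5 colors are needed.
So 4 colors are not enough.

No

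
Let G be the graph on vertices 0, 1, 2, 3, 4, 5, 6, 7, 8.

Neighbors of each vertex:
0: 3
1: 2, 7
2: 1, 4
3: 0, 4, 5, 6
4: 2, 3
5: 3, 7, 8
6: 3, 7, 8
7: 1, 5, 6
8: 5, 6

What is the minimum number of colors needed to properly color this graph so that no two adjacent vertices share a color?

2

0 and 3 are adjacent, so at least 2 colors are needed.
2 colors suffice: color red → {2, 3, 7, 8}; color blue → {0, 1, 4, 5, 6}. Each edge has distinct colors on its endpoints.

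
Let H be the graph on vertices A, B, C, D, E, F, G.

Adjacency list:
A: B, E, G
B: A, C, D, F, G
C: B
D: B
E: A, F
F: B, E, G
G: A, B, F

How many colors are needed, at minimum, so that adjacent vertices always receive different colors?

3

A, B, G form a triangle, so at least 3 colors are needed.
3 colors suffice: A=3, B=1, C=2, D=2, E=1, F=3, G=2. No two adjacent vertices share a color.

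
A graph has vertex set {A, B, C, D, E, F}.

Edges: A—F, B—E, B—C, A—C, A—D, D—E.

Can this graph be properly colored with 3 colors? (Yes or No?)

Yes

The chromatic number is 3. The cycle C-B-E-D-A-C has odd length 5, so it cannot be 2-colored; at least 3 colors are needed.
3 colors suffice: color 1 → {A, E}; color 2 → {B, D, F}; color 3 → {C}.
That is already a proper 3-coloring.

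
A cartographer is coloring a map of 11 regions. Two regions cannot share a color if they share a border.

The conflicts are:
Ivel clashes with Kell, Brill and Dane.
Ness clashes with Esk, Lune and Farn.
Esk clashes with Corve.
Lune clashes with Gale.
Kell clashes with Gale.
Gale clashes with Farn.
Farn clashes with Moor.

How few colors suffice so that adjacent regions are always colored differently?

Ivel and Brill conflict, so at least 2 colors are needed.
A valid assignment using 2 colors: Ivel=1, Ness=1, Esk=2, Lune=2, Kell=2, Gale=1, Brill=2, Dane=2, Corve=1, Farn=2, Moor=1. Every pair that conflicts lands in different colors.

2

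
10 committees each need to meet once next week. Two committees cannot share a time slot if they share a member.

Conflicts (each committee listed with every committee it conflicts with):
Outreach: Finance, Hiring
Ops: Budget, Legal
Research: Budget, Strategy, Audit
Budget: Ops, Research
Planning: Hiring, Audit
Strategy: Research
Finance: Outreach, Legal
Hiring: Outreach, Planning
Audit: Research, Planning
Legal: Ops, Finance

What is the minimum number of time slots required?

3

The cycle Hiring-Planning-Audit-Research-Budget-Ops-Legal-Finance-Outreach-Hiring has odd length 9, so it cannot be 2-colored; at least 3 time slots are needed.
A valid assignment using 3 time slots: Outreach=2, Ops=1, Research=1, Budget=2, Planning=2, Strategy=2, Finance=1, Hiring=1, Audit=3, Legal=2. Each listed conflict is separated.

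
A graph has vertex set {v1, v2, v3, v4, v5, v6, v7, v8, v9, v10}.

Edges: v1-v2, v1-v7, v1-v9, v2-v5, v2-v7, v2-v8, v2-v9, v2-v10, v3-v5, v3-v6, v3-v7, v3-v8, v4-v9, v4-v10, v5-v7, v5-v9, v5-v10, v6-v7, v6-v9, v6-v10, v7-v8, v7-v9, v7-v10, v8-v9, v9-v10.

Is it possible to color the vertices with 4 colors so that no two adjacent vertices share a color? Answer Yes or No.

No

v2, v5, v7, v9, v10 are mutually adjacent (a clique of size 5), so at least 5 colors are needed.
So 4 colors are not enough.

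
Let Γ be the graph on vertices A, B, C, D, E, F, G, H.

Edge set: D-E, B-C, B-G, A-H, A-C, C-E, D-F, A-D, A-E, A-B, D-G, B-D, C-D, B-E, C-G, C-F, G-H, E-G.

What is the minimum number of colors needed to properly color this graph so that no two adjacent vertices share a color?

A, B, C, D, E form a clique, so at least 5 colors are needed.
5 colors suffice: color 1 → {D, H}; color 2 → {C}; color 3 → {A, F, G}; color 4 → {B}; color 5 → {E}. Each edge has distinct colors on its endpoints.

5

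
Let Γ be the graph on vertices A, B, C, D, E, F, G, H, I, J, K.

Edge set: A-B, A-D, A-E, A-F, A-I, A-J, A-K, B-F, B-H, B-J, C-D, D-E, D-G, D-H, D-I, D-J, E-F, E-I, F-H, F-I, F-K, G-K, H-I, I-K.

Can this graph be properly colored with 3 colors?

No

A, F, I, K are mutually adjacent (a clique of size 4), so at least 4 colors are needed.
So 3 colors are not enough.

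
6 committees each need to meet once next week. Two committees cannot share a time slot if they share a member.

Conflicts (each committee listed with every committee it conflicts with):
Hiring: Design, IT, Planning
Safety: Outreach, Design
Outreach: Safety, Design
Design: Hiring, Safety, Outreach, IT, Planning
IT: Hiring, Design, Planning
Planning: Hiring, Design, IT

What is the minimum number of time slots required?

4

Hiring, Design, IT, Planning pairwise conflict, so at least 4 time slots are needed.
4 time slots suffice: time slot 1 → {Design}; time slot 2 → {Outreach, Planning}; time slot 3 → {Safety, IT}; time slot 4 → {Hiring}. Every pair that conflicts lands in different time slots.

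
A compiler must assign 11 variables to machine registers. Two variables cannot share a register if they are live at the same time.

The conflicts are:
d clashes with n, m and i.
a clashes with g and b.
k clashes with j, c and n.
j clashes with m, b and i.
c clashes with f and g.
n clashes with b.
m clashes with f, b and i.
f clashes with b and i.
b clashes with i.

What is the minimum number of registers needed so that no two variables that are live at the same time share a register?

m, f, b, i are mutually in conflict, so at least 4 registers are needed.
A valid assignment using 4 registers: d=1, a=2, k=1, j=4, c=2, n=2, m=2, f=4, g=1, b=1, i=3. No two conflicting variables share a register.

4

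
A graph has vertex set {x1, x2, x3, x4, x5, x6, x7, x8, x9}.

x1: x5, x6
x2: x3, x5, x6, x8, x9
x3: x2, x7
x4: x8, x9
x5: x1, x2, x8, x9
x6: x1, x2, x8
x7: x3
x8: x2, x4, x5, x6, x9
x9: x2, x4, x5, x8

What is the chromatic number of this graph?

4

x2, x5, x8, x9 are mutually adjacent (a clique of size 4), so at least 4 colors are needed.
4 colors suffice: color red → {x1, x3, x8}; color blue → {x2, x4, x7}; color green → {x6, x9}; color yellow → {x5}. Each edge has distinct colors on its endpoints.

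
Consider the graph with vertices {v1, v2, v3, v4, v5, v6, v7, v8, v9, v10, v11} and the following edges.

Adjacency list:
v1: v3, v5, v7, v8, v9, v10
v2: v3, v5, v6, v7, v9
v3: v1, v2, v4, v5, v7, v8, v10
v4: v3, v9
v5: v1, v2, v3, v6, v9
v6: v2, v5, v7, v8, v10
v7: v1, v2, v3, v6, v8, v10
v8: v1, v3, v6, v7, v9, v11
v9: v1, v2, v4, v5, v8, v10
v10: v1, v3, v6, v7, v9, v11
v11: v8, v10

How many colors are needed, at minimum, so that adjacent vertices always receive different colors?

4

v1, v3, v7, v10 form a clique, so at least 4 colors are needed.
4 colors suffice: color 1 → {v3, v6, v9, v11}; color 2 → {v2, v4, v8, v10}; color 3 → {v1}; color 4 → {v5, v7}. Every edge joins two different colors.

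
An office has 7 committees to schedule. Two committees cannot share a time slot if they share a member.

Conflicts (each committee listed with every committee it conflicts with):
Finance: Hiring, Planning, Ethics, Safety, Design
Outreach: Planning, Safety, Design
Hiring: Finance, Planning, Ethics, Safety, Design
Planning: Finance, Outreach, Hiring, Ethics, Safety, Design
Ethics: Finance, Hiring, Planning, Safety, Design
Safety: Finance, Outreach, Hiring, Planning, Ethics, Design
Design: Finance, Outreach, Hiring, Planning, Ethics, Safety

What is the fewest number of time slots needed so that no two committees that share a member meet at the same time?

6

Finance, Hiring, Planning, Ethics, Safety, Design all conflict with each other, so at least 6 time slots are needed.
6 time slots suffice: time slot 1 → {Design}; time slot 2 → {Safety}; time slot 3 → {Planning}; time slot 4 → {Finance, Outreach}; time slot 5 → {Ethics}; time slot 6 → {Hiring}. Every pair that conflicts lands in different time slots.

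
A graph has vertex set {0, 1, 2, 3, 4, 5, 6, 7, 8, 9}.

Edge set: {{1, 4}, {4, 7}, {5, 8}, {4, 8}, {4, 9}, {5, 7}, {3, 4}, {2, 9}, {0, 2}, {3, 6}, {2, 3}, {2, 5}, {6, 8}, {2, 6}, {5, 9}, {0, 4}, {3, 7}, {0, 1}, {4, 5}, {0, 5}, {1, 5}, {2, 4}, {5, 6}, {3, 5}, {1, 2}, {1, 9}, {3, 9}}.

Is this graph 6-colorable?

Yes

The chromatic number is 5. 0, 1, 2, 4, 5 are pairwise adjacent (a clique of size 5), so at least 5 colors are needed.
5 colors suffice: color a → {5}; color b → {4, 6}; color c → {2, 7, 8}; color d → {1, 3}; color e → {0, 9}.
Since 6 ≥ 5, a proper 6-coloring certainly exists.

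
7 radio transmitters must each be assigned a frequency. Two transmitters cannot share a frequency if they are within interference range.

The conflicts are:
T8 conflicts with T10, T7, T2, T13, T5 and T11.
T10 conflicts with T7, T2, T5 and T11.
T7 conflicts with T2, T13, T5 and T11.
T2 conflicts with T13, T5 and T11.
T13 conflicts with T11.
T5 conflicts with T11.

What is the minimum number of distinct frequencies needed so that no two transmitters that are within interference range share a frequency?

6

T8, T10, T7, T2, T5, T11 pairwise conflict, so at least 6 frequencies are needed.
6 frequencies suffice: frequency 1 → {T2}; frequency 2 → {T7}; frequency 3 → {T8}; frequency 4 → {T11}; frequency 5 → {T13, T5}; frequency 6 → {T10}. Each listed conflict is separated.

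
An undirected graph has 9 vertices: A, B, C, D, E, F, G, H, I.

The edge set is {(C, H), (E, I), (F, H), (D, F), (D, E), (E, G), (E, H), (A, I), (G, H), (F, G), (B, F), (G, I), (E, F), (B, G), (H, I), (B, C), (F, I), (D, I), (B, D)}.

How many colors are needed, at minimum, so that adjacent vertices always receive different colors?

5

E, F, G, H, I are pairwise adjacent (a clique of size 5), so at least 5 colors are needed.
5 colors suffice: color red → {A, C, F}; color blue → {B, I}; color green → {D, H}; color yellow → {G}; color purple → {E}. Each edge has distinct colors on its endpoints.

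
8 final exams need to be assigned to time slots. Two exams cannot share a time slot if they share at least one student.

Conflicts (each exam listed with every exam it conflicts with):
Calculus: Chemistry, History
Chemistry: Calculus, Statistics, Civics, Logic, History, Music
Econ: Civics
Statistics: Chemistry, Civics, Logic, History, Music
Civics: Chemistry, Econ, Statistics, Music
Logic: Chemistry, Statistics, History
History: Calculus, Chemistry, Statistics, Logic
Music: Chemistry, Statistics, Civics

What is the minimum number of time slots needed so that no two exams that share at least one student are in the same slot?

Chemistry, Statistics, Civics, Music are mutually in conflict, so at least 4 time slots are needed.
4 time slots suffice: time slot 1 → {Chemistry, Econ}; time slot 2 → {Calculus, Statistics}; time slot 3 → {Civics, History}; time slot 4 → {Logic, Music}. No two conflicting exams share a time slot.

4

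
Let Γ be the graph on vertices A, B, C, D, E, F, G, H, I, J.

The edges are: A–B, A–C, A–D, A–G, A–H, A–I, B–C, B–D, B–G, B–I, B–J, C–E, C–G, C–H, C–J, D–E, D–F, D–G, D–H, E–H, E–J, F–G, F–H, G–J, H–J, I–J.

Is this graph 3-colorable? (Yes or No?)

No

C, E, H, J are mutually adjacent (a clique of size 4), so at least 4 colors are needed.
So 3 colors are not enough.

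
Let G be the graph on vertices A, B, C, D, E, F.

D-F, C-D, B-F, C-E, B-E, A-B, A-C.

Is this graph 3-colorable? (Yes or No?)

Yes

The chromatic number is 3. The cycle D-F-B-E-C-D has odd length 5, so it cannot be 2-colored; at least 3 colors are needed.
3 colors suffice: A=2, B=1, C=1, D=3, E=2, F=2.
That is already a proper 3-coloring.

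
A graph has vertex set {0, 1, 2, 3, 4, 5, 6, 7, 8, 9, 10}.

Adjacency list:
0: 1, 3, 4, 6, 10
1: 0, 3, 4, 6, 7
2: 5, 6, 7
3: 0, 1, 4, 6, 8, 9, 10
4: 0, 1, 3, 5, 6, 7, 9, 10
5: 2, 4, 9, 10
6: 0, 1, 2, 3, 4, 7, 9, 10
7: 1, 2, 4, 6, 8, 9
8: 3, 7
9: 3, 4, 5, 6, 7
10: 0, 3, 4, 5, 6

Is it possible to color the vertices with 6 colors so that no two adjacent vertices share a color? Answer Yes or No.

The chromatic number is 5. 0, 1, 3, 4, 6 are pairwise adjacent (a clique of size 5), so at least 5 colors are needed.
5 colors suffice: color red → {2, 4, 8}; color blue → {5, 6}; color green → {3, 7}; color yellow → {1, 9, 10}; color purple → {0}.
Since 6 ≥ 5, a proper 6-coloring certainly exists.

Yes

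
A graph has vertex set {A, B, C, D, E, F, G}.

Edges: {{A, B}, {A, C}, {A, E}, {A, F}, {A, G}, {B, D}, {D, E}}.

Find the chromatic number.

A and G are adjacent, so at least 2 colors are needed.
2 colors suffice: color 1 → {A, D}; color 2 → {B, C, E, F, G}. Every edge joins two different colors.

2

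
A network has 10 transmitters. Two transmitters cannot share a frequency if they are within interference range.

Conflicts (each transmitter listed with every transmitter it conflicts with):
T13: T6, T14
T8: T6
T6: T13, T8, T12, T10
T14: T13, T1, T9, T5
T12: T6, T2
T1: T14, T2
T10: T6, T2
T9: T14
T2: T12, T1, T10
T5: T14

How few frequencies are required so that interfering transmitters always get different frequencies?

T6 and T12 conflict, so at least 2 frequencies are needed.
2 frequencies suffice: frequency 1 → {T6, T14, T2}; frequency 2 → {T13, T8, T12, T1, T10, T9, T5}. Every pair that conflicts lands in different frequencies.

2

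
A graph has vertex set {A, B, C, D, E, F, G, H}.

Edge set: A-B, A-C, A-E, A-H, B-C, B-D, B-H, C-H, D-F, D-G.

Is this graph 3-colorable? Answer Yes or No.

A, B, C, H form a clique, so at least 4 colors are needed.
So 3 colors are not enough.

No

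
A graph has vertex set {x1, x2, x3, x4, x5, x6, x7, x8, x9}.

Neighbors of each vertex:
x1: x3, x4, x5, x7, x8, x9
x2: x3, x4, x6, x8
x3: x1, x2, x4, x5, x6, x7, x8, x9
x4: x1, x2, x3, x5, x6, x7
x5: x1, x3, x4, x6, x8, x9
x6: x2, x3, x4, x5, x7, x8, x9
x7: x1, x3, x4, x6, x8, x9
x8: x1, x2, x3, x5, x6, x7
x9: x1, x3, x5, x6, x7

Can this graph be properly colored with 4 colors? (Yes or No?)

The chromatic number is 4. x1, x3, x5, x9 are mutually adjacent (a clique of size 4), so at least 4 colors are needed.
4 colors suffice: color 1 → {x3}; color 2 → {x1, x6}; color 3 → {x2, x5, x7}; color 4 → {x4, x8, x9}.
That is already a proper 4-coloring.

Yes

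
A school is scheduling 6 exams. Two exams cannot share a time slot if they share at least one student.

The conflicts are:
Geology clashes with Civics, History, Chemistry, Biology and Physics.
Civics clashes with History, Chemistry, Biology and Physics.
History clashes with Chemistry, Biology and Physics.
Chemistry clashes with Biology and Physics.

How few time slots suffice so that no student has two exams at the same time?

5

Geology, Civics, History, Chemistry, Biology all conflict with each other, so at least 5 time slots are needed.
A valid assignment using 5 time slots: Geology=4, Civics=1, History=3, Chemistry=2, Biology=5, Physics=5. No two conflicting exams share a time slot.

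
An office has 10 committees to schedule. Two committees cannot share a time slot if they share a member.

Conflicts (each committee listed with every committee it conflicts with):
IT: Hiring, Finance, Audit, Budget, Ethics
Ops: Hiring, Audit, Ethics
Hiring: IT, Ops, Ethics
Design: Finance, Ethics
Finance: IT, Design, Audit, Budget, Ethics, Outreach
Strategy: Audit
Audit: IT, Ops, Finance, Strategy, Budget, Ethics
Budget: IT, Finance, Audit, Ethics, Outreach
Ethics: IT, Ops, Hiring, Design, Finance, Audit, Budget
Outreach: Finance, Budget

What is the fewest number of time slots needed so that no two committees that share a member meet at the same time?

IT, Finance, Audit, Budget, Ethics all conflict with each other, so at least 5 time slots are needed.
A valid assignment using 5 time slots: IT=4, Ops=4, Hiring=2, Design=3, Finance=2, Strategy=1, Audit=3, Budget=5, Ethics=1, Outreach=1. Every pair that conflicts lands in different time slots.

5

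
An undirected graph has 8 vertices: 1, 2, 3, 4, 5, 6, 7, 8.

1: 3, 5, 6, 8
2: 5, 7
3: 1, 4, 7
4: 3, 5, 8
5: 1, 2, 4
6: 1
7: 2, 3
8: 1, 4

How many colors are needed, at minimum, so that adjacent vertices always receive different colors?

The cycle 7-3-1-5-2-7 has odd length 5, so it cannot be 2-colored; at least 3 colors are needed.
3 colors suffice: color a → {1, 2, 4}; color b → {3, 5, 6, 8}; color c → {7}. Every edge joins two different colors.

3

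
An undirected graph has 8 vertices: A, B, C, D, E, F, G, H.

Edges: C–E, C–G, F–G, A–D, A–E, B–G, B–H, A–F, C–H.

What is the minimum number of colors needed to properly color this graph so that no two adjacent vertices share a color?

The cycle A-E-C-G-F-A has odd length 5, so it cannot be 2-colored; at least 3 colors are needed.
3 colors suffice: A=red, B=red, C=red, D=blue, E=blue, F=green, G=blue, H=blue. No two adjacent vertices share a color.

3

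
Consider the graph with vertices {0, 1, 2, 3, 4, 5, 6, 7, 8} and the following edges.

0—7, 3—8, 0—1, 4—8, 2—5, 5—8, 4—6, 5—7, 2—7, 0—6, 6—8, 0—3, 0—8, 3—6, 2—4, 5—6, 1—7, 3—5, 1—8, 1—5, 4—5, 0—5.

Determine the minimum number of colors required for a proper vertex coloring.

0, 3, 5, 6, 8 are pairwise adjacent (a clique of size 5), so at least 5 colors are needed.
One proper 5-coloring: 0=blue, 1=yellow, 2=yellow, 3=purple, 4=blue, 5=red, 6=yellow, 7=green, 8=green. Each edge has distinct colors on its endpoints.

5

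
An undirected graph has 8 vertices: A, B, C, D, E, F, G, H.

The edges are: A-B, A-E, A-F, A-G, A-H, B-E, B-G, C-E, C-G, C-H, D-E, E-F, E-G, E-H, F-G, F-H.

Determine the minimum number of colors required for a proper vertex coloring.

4

A, B, E, G are pairwise adjacent (a clique of size 4), so at least 4 colors are needed.
4 colors suffice: color 1 → {E}; color 2 → {D, G, H}; color 3 → {A, C}; color 4 → {B, F}. Every edge joins two different colors.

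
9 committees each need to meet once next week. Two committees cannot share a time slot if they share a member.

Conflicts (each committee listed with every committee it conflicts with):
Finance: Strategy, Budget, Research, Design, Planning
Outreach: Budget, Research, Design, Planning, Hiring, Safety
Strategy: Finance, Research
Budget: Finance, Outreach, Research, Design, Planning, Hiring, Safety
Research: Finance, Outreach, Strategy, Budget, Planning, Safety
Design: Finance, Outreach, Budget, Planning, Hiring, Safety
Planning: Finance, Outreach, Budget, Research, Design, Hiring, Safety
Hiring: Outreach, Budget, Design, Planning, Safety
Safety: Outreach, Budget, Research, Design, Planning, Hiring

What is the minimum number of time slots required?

Outreach, Budget, Design, Planning, Hiring, Safety all conflict with each other, so at least 6 time slots are needed.
6 time slots suffice: time slot 1 → {Strategy, Budget}; time slot 2 → {Planning}; time slot 3 → {Finance, Safety}; time slot 4 → {Outreach}; time slot 5 → {Research, Design}; time slot 6 → {Hiring}. No two conflicting committees share a time slot.

6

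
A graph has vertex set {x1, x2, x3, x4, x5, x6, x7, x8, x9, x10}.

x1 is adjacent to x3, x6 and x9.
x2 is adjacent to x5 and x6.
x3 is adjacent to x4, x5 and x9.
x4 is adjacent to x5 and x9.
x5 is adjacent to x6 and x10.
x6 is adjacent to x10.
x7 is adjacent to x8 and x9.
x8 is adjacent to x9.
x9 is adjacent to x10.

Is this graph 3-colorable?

The chromatic number is 3. x3, x4, x5 are mutually adjacent, so at least 3 colors are needed.
3 colors suffice: color 1 → {x5, x9}; color 2 → {x3, x6, x8}; color 3 → {x1, x2, x4, x7, x10}.
That is already a proper 3-coloring.

Yes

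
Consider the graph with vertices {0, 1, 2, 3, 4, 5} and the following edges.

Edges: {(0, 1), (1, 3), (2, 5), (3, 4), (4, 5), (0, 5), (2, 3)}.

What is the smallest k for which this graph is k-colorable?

The cycle 5-2-3-1-0-5 has odd length 5, so it cannot be 2-colored; at least 3 colors are needed.
One proper 3-coloring: 0=c, 1=b, 2=b, 3=a, 4=b, 5=a. Every edge joins two different colors.

3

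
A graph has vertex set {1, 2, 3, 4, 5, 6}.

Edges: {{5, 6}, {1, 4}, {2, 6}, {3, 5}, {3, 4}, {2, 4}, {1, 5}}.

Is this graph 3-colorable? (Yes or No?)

The chromatic number is 3. The cycle 2-4-1-5-6-2 has odd length 5, so it cannot be 2-colored; at least 3 colors are needed.
3 colors suffice: color red → {4, 5}; color blue → {1, 3, 6}; color green → {2}.
That is already a proper 3-coloring.

Yes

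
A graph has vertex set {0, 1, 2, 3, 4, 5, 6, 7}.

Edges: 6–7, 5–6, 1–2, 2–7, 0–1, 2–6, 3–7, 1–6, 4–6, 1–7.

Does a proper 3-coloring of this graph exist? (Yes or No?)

1, 2, 6, 7 are mutually adjacent (a clique of size 4), so at least 4 colors are needed.
So 3 colors are not enough.

No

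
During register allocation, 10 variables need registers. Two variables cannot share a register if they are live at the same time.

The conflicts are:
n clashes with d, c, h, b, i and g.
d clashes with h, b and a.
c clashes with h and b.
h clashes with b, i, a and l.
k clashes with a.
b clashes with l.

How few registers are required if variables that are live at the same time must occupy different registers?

4

n, d, h, b pairwise conflict, so at least 4 registers are needed.
4 registers suffice: n=2, d=4, c=4, h=1, k=1, b=3, i=3, a=2, g=1, l=2. Every pair that conflicts lands in different registers.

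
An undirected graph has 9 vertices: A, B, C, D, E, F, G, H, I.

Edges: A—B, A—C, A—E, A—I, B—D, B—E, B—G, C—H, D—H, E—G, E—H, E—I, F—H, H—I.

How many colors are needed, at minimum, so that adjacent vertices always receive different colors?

3

A, E, I are pairwise adjacent, so at least 3 colors are needed.
3 colors suffice: color 1 → {C, D, E, F}; color 2 → {A, G, H}; color 3 → {B, I}. No two adjacent vertices share a color.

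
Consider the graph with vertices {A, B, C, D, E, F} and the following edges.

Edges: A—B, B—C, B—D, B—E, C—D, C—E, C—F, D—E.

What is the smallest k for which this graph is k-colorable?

B, C, D, E are pairwise adjacent (a clique of size 4), so at least 4 colors are needed.
4 colors suffice: A=1, B=2, C=1, D=3, E=4, F=2. No two adjacent vertices share a color.

4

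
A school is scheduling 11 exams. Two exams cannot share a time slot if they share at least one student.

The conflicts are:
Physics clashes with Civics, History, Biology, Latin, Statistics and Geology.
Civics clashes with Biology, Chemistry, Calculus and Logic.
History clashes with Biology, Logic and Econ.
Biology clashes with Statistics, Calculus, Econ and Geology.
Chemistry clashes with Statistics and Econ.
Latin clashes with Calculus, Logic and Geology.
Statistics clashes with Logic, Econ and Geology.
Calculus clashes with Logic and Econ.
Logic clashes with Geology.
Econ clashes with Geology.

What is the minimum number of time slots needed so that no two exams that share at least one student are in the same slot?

4

Physics, Biology, Statistics, Geology all conflict with each other, so at least 4 time slots are needed.
A valid assignment using 4 time slots: Physics=2, Civics=4, History=3, Biology=1, Chemistry=1, Latin=4, Statistics=4, Calculus=3, Logic=1, Econ=2, Geology=3. No two conflicting exams share a time slot.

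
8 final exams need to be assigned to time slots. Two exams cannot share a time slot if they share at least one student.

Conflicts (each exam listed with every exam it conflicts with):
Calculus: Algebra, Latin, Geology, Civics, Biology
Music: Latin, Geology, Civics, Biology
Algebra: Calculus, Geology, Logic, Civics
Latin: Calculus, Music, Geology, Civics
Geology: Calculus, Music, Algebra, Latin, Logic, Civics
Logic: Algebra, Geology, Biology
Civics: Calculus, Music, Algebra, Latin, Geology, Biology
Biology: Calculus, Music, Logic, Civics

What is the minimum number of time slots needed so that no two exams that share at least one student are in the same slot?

4

Calculus, Algebra, Geology, Civics pairwise conflict, so at least 4 time slots are needed.
Using 4 time slots: Calculus=3, Music=3, Algebra=4, Latin=4, Geology=1, Logic=2, Civics=2, Biology=1. Every pair that conflicts lands in different time slots.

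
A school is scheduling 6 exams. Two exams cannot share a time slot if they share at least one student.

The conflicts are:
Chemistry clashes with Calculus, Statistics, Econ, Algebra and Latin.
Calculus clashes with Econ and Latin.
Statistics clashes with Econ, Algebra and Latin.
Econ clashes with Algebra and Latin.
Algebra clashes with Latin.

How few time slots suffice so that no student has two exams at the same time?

Chemistry, Statistics, Econ, Algebra, Latin pairwise conflict, so at least 5 time slots are needed.
5 time slots suffice: time slot 1 → {Econ}; time slot 2 → {Chemistry}; time slot 3 → {Latin}; time slot 4 → {Calculus, Statistics}; time slot 5 → {Algebra}. Every pair that conflicts lands in different time slots.

5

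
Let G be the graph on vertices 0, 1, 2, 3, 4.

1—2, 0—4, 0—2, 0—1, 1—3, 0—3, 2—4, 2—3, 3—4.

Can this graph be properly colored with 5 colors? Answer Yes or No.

Yes

The chromatic number is 4. 0, 1, 2, 3 are pairwise adjacent (a clique of size 4), so at least 4 colors are needed.
4 colors suffice: 0=c, 1=d, 2=a, 3=b, 4=d.
Since 5 ≥ 4, a proper 5-coloring certainly exists.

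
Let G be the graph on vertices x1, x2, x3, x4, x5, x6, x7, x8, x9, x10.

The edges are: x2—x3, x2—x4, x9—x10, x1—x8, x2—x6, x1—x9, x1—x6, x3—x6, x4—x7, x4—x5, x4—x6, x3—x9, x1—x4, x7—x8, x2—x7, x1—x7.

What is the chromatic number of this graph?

x1, x4, x7 are pairwise adjacent, so at least 3 colors are needed.
3 colors suffice: color R → {x3, x4, x8, x10}; color B → {x1, x2, x5}; color G → {x6, x7, x9}. Every edge joins two different colors.

3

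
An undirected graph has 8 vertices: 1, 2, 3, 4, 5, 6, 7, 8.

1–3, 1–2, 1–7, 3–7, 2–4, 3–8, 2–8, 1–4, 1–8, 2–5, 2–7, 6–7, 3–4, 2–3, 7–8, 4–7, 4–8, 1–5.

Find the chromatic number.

6

1, 2, 3, 4, 7, 8 form a clique, so at least 6 colors are needed.
6 colors suffice: color red → {2, 6}; color blue → {1}; color green → {5, 7}; color yellow → {3}; color purple → {4}; color orange → {8}. Each edge has distinct colors on its endpoints.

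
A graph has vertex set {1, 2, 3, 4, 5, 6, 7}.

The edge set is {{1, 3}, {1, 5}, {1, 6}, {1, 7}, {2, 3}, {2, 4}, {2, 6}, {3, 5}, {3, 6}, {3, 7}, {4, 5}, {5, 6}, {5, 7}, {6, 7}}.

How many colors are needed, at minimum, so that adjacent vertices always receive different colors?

5

1, 3, 5, 6, 7 form a clique, so at least 5 colors are needed.
A valid assignment using 5 colors: 1=purple, 2=green, 3=blue, 4=red, 5=green, 6=red, 7=yellow. No two adjacent vertices share a color.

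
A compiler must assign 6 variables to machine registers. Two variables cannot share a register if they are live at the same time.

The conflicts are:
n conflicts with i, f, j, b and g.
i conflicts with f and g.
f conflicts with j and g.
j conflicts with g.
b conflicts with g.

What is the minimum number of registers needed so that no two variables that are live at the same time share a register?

n, f, j, g pairwise conflict, so at least 4 registers are needed.
4 registers suffice: register 1 → {n}; register 2 → {g}; register 3 → {f, b}; register 4 → {i, j}. Every pair that conflicts lands in different registers.

4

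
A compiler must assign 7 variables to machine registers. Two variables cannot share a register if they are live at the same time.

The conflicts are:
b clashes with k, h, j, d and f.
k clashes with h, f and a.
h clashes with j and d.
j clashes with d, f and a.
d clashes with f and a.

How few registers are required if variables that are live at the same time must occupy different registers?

b, j, d, f all conflict with each other, so at least 4 registers are needed.
A valid assignment using 4 registers: b=2, k=1, h=4, j=1, d=3, f=4, a=2. Each listed conflict is separated.

4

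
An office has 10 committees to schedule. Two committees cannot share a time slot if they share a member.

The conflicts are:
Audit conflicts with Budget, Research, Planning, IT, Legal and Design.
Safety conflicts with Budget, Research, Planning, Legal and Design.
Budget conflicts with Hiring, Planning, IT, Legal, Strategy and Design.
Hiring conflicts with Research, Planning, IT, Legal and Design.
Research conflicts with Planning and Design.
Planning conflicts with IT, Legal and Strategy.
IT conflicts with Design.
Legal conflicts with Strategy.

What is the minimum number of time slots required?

4

Audit, Budget, Planning, IT all conflict with each other, so at least 4 time slots are needed.
Using 4 time slots: Audit=3, Safety=3, Budget=2, Hiring=3, Research=2, Planning=1, IT=4, Legal=4, Strategy=3, Design=1. Each listed conflict is separated.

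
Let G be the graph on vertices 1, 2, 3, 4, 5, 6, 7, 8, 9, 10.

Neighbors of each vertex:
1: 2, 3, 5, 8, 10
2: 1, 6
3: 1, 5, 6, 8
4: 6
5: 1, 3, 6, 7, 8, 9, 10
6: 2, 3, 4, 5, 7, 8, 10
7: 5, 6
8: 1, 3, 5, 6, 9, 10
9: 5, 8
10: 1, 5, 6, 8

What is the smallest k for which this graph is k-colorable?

4

1, 3, 5, 8 are pairwise adjacent (a clique of size 4), so at least 4 colors are needed.
4 colors suffice: color a → {2, 4, 5}; color b → {1, 6, 9}; color c → {7, 8}; color d → {3, 10}. Every edge joins two different colors.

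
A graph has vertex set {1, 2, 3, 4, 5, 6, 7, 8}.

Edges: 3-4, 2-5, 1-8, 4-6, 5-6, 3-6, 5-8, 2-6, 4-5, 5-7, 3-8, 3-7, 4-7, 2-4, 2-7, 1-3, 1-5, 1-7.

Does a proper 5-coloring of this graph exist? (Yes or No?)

Yes

The chromatic number is 4. 2, 4, 5, 7 are mutually adjacent (a clique of size 4), so at least 4 colors are needed.
4 colors suffice: color a → {3, 5}; color b → {6, 7, 8}; color c → {1, 4}; color d → {2}.
Since 5 ≥ 4, a proper 5-coloring certainly exists.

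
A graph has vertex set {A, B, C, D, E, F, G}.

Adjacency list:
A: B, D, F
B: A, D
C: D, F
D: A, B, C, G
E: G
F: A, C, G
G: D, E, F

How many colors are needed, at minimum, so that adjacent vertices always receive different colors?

A, B, D are pairwise adjacent, so at least 3 colors are needed.
3 colors suffice: color 1 → {D, E, F}; color 2 → {A, C, G}; color 3 → {B}. Each edge has distinct colors on its endpoints.

3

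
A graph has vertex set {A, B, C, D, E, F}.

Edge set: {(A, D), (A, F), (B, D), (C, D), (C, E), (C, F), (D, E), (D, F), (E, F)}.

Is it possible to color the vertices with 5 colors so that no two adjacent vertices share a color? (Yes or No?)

Yes

The chromatic number is 4. C, D, E, F form a clique, so at least 4 colors are needed.
One proper 4-coloring: A=3, B=2, C=3, D=1, E=4, F=2.
Since 5 ≥ 4, a proper 5-coloring certainly exists.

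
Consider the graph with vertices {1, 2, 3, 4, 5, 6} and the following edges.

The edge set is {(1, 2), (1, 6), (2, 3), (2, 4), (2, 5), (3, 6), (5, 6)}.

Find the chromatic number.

2

2 and 3 are adjacent, so at least 2 colors are needed.
2 colors suffice: color red → {2, 6}; color blue → {1, 3, 4, 5}. No two adjacent vertices share a color.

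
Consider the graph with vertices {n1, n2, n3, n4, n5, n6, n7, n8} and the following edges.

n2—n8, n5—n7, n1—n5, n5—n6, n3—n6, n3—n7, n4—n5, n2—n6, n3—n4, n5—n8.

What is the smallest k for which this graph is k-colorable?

2

n2 and n6 are adjacent, so at least 2 colors are needed.
2 colors suffice: color R → {n2, n3, n5}; color B → {n1, n4, n6, n7, n8}. Each edge has distinct colors on its endpoints.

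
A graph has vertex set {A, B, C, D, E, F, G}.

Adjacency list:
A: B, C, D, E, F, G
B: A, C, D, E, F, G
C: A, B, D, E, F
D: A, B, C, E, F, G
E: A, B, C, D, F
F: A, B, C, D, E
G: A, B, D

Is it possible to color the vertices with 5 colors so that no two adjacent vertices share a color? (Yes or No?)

A, B, C, D, E, F form a clique, so at least 6 colors are needed.
So 5 colors are not enough.

No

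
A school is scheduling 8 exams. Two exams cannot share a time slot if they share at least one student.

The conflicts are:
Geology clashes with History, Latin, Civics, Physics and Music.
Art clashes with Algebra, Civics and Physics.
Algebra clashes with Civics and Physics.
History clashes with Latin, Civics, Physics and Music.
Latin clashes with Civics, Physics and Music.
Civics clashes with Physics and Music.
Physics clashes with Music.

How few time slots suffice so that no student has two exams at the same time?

6

Geology, History, Latin, Civics, Physics, Music are mutually in conflict, so at least 6 time slots are needed.
Using 6 time slots: Geology=4, Art=3, Algebra=4, History=6, Latin=5, Civics=1, Physics=2, Music=3. No two conflicting exams share a time slot.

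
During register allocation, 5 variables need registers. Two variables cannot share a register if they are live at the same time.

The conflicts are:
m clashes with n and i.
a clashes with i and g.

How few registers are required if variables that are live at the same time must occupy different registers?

2

m and i conflict, so at least 2 registers are needed.
2 registers suffice: register 1 → {n, i, g}; register 2 → {m, a}. Each listed conflict is separated.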